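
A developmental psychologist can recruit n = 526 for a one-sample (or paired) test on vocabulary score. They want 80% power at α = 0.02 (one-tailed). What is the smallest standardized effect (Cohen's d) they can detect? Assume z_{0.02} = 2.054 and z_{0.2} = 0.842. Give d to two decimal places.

For a single sample (or paired design) of n = 526: d_min = (z_{α} + z_β)/√n.
z-sum = 2.054 + 0.842 = 2.896.
d_min = 2.896 / √526 = 2.896 / 22.935 = 0.126.

d_min ≈ 0.13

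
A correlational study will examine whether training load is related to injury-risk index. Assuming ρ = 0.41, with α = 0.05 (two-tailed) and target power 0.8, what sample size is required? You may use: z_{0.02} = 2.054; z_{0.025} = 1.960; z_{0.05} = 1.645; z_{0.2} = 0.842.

n = 45

Fisher's z: C = ½·ln((1+r)/(1−r)) = ½·ln(2.3898) = 0.4356.
n = ((z_{α/2} + z_β)/C)² + 3.
(1.960 + 0.842) / 0.4356 = 2.802 / 0.4356 = 6.433.
n = 6.433² + 3 = 41.38 + 3 = 44.4.
Round up.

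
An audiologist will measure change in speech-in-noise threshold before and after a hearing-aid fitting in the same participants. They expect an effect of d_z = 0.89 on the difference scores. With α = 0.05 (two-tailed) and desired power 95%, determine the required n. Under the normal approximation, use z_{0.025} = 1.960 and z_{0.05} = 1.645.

n = 17 pairs

For a paired (one-sample on differences) test: n = ((z_{α/2} + z_β) / d)².
z_{α/2} + z_β = 1.960 + 1.645 = 3.605.
n = (3.605 / 0.89)² = 4.051² = 16.41.
Round up.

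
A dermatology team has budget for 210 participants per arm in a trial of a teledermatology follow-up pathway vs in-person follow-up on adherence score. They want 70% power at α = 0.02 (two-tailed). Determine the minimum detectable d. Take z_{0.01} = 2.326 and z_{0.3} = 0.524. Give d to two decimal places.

For two independent groups of n = 210 each: d_min = (z_{α/2} + z_β)·√(2/n).
z-sum = 2.326 + 0.524 = 2.850.
d_min = 2.850 × √(2/210) = 2.850 × 0.0976 = 0.278.

d_min ≈ 0.28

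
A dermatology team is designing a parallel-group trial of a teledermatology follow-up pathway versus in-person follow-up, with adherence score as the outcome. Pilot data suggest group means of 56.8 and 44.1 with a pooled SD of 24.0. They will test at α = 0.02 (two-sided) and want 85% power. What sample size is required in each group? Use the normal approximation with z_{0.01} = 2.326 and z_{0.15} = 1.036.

Cohen's d = |M₁ − M₂| / SD_pooled = |56.8 − 44.1| / 24.0 = 12.7 / 24.0 = 0.529.
For two independent groups with equal n: n = 2·((z_{α/2} + z_β) / d)².
z_{α/2} + z_β = 2.326 + 1.036 = 3.362.
n = 2 × (3.362 / 0.529)² = 2 × 6.355² = 2 × 40.39 = 80.8.
Round up to the next whole participant.

n = 81 per group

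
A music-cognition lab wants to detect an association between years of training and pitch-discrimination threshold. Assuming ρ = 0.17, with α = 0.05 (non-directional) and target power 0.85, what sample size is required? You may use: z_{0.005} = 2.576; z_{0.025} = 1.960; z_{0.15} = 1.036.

n = 308

Fisher's z: C = ½·ln((1+r)/(1−r)) = ½·ln(1.4096) = 0.1717.
n = ((z_{α/2} + z_β)/C)² + 3.
(1.960 + 1.036) / 0.1717 = 2.996 / 0.1717 = 17.449.
n = 17.449² + 3 = 304.47 + 3 = 307.5.
Round up.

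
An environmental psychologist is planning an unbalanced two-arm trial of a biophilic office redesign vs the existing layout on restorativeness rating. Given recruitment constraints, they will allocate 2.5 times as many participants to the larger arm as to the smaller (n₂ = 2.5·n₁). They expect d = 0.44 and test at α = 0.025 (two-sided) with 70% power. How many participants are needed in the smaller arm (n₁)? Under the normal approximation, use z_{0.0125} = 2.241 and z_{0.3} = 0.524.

n₁ = 56

With allocation ratio k = n₂/n₁ = 2.5, Var(x̄₁−x̄₂) = σ²(1/n₁ + 1/(k·n₁)) = σ²·(k+1)/(k·n₁).
So n₁ = (1 + 1/k)·((z_{α/2} + z_β)/d)² = 1.400 × (2.765/0.44)².
n₁ = 1.400 × 39.49 = 55.3.
Round up: n₁ = 56, giving n₂ = 2.5 × 56 = 140.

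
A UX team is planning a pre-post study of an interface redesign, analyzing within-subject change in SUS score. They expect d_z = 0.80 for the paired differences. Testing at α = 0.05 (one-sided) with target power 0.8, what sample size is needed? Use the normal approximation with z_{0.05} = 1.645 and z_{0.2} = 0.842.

n = 10 pairs

For a paired (one-sample on differences) test: n = ((z_{α} + z_β) / d)².
z_{α} + z_β = 1.645 + 0.842 = 2.487.
n = (2.487 / 0.80)² = 3.109² = 9.66.
Round up.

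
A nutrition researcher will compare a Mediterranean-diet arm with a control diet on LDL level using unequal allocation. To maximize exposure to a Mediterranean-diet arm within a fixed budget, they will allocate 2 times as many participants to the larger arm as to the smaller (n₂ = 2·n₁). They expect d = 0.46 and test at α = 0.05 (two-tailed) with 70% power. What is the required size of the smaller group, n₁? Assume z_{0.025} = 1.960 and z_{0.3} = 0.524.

n₁ = 44

With allocation ratio k = n₂/n₁ = 2, Var(x̄₁−x̄₂) = σ²(1/n₁ + 1/(k·n₁)) = σ²·(k+1)/(k·n₁).
So n₁ = (1 + 1/k)·((z_{α/2} + z_β)/d)² = 1.500 × (2.484/0.46)².
n₁ = 1.500 × 29.16 = 43.7.
Round up: n₁ = 44, giving n₂ = 2 × 44 = 88.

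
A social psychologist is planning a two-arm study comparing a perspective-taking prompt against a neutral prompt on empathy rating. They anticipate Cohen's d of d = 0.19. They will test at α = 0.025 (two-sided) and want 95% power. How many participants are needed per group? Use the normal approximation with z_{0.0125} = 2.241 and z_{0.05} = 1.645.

n = 837 per group

For two independent groups with equal n: n = 2·((z_{α/2} + z_β) / d)².
z_{α/2} + z_β = 2.241 + 1.645 = 3.886.
n = 2 × (3.886 / 0.19)² = 2 × 20.453² = 2 × 418.31 = 836.6.
Round up to the next whole participant.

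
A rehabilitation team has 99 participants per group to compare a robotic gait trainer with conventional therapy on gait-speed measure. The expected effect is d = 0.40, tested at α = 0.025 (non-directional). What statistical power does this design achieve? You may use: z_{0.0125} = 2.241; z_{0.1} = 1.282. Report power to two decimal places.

For two equal groups, power = Φ(d·√(n/2) − z_{α/2}).
d·√(n/2) = 0.40 × √(99/2) = 0.40 × 7.036 = 2.814.
z_β = 2.814 − 2.241 = 0.573.
Power = Φ(0.573) = 0.717.

power ≈ 0.72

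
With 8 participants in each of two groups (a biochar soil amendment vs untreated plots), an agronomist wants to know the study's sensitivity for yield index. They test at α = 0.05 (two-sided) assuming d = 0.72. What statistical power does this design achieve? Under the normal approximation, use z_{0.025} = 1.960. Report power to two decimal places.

For two equal groups, power = Φ(d·√(n/2) − z_{α/2}).
d·√(n/2) = 0.72 × √(8/2) = 0.72 × 2.000 = 1.440.
z_β = 1.440 − 1.960 = -0.520.
Power = Φ(-0.520) = 0.302.

power ≈ 0.30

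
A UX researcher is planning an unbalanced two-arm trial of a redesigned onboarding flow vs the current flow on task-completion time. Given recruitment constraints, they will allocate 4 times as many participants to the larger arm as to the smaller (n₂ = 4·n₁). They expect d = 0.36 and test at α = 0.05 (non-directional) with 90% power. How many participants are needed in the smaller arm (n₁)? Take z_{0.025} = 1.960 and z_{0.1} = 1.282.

n₁ = 102

With allocation ratio k = n₂/n₁ = 4, Var(x̄₁−x̄₂) = σ²(1/n₁ + 1/(k·n₁)) = σ²·(k+1)/(k·n₁).
So n₁ = (1 + 1/k)·((z_{α/2} + z_β)/d)² = 1.250 × (3.242/0.36)².
n₁ = 1.250 × 81.10 = 101.4.
Round up: n₁ = 102, giving n₂ = 4 × 102 = 408.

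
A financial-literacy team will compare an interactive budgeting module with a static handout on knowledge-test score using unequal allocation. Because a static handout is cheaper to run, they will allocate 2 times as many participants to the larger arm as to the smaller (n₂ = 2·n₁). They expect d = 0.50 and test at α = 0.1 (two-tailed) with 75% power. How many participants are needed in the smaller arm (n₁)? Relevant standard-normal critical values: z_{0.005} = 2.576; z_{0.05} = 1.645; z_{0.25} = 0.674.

n₁ = 33

With allocation ratio k = n₂/n₁ = 2, Var(x̄₁−x̄₂) = σ²(1/n₁ + 1/(k·n₁)) = σ²·(k+1)/(k·n₁).
So n₁ = (1 + 1/k)·((z_{α/2} + z_β)/d)² = 1.500 × (2.319/0.50)².
n₁ = 1.500 × 21.51 = 32.3.
Round up: n₁ = 33, giving n₂ = 2 × 33 = 66.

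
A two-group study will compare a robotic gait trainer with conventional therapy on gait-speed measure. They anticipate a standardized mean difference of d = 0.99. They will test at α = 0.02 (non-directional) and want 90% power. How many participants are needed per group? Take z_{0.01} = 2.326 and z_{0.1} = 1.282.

n = 27 per group

For two independent groups with equal n: n = 2·((z_{α/2} + z_β) / d)².
z_{α/2} + z_β = 2.326 + 1.282 = 3.608.
n = 2 × (3.608 / 0.99)² = 2 × 3.644² = 2 × 13.28 = 26.6.
Round up to the next whole participant.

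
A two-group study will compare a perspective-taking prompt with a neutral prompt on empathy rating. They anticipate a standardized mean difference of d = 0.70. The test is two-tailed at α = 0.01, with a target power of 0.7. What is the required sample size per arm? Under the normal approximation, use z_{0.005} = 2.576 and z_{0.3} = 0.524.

For two independent groups with equal n: n = 2·((z_{α/2} + z_β) / d)².
z_{α/2} + z_β = 2.576 + 0.524 = 3.100.
n = 2 × (3.100 / 0.70)² = 2 × 4.429² = 2 × 19.61 = 39.2.
Round up to the next whole participant.

n = 40 per group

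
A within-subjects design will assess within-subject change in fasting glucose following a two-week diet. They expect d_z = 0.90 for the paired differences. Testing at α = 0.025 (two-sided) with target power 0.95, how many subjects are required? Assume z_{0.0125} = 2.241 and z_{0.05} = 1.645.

For a paired (one-sample on differences) test: n = ((z_{α/2} + z_β) / d)².
z_{α/2} + z_β = 2.241 + 1.645 = 3.886.
n = (3.886 / 0.90)² = 4.318² = 18.64.
Round up.

n = 19 pairs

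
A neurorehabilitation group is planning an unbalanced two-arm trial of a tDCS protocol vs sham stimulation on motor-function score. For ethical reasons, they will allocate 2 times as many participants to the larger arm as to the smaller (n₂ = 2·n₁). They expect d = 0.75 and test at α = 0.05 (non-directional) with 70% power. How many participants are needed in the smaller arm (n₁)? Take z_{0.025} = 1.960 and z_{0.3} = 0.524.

n₁ = 17

With allocation ratio k = n₂/n₁ = 2, Var(x̄₁−x̄₂) = σ²(1/n₁ + 1/(k·n₁)) = σ²·(k+1)/(k·n₁).
So n₁ = (1 + 1/k)·((z_{α/2} + z_β)/d)² = 1.500 × (2.484/0.75)².
n₁ = 1.500 × 10.97 = 16.5.
Round up: n₁ = 17, giving n₂ = 2 × 17 = 34.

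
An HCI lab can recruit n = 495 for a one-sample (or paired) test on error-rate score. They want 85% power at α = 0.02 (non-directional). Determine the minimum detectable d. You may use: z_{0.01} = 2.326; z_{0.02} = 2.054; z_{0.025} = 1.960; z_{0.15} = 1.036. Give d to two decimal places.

For a single sample (or paired design) of n = 495: d_min = (z_{α/2} + z_β)/√n.
z-sum = 2.326 + 1.036 = 3.362.
d_min = 3.362 / √495 = 3.362 / 22.249 = 0.151.

d_min ≈ 0.15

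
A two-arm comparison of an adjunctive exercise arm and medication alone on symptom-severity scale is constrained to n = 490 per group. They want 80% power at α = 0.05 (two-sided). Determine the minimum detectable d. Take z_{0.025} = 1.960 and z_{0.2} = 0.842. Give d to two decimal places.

d_min ≈ 0.18

For two independent groups of n = 490 each: d_min = (z_{α/2} + z_β)·√(2/n).
z-sum = 1.960 + 0.842 = 2.802.
d_min = 2.802 × √(2/490) = 2.802 × 0.0639 = 0.179.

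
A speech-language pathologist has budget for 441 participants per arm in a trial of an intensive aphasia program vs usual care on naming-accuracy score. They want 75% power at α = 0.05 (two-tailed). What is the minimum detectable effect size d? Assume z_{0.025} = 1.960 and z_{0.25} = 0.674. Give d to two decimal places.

d_min ≈ 0.18

For two independent groups of n = 441 each: d_min = (z_{α/2} + z_β)·√(2/n).
z-sum = 1.960 + 0.674 = 2.634.
d_min = 2.634 × √(2/441) = 2.634 × 0.0673 = 0.177.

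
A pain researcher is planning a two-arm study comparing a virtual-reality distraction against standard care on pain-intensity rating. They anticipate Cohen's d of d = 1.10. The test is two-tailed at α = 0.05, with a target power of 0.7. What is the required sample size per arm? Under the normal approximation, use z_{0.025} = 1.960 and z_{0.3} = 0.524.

n = 11 per group

For two independent groups with equal n: n = 2·((z_{α/2} + z_β) / d)².
z_{α/2} + z_β = 1.960 + 0.524 = 2.484.
n = 2 × (2.484 / 1.10)² = 2 × 2.258² = 2 × 5.10 = 10.2.
Round up to the next whole participant.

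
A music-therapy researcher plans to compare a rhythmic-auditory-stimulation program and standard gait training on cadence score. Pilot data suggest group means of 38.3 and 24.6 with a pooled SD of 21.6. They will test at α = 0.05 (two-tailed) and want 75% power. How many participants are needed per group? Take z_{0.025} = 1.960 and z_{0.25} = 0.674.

Cohen's d = |M₁ − M₂| / SD_pooled = |38.3 − 24.6| / 21.6 = 13.7 / 21.6 = 0.634.
For two independent groups with equal n: n = 2·((z_{α/2} + z_β) / d)².
z_{α/2} + z_β = 1.960 + 0.674 = 2.634.
n = 2 × (2.634 / 0.634)² = 2 × 4.155² = 2 × 17.26 = 34.5.
Round up to the next whole participant.

n = 35 per group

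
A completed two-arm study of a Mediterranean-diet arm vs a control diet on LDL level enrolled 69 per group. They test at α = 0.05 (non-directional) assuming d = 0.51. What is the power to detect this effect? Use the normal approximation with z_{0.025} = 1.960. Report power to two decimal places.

For two equal groups, power = Φ(d·√(n/2) − z_{α/2}).
d·√(n/2) = 0.51 × √(69/2) = 0.51 × 5.874 = 2.996.
z_β = 2.996 − 1.960 = 1.036.
Power = Φ(1.036) = 0.850.

power ≈ 0.85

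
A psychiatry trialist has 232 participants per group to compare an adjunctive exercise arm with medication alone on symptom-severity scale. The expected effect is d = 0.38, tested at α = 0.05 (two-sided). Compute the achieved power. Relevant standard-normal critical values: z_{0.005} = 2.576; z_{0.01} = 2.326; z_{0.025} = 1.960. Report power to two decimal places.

For two equal groups, power = Φ(d·√(n/2) − z_{α/2}).
d·√(n/2) = 0.38 × √(232/2) = 0.38 × 10.770 = 4.093.
z_β = 4.093 − 1.960 = 2.133.
Power = Φ(2.133) = 0.984.

power ≈ 0.98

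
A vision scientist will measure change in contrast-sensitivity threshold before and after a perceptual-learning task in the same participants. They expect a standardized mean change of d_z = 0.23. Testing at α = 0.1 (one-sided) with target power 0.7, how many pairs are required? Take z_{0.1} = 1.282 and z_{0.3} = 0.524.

n = 62 pairs

For a paired (one-sample on differences) test: n = ((z_{α} + z_β) / d)².
z_{α} + z_β = 1.282 + 0.524 = 1.806.
n = (1.806 / 0.23)² = 7.852² = 61.66.
Round up.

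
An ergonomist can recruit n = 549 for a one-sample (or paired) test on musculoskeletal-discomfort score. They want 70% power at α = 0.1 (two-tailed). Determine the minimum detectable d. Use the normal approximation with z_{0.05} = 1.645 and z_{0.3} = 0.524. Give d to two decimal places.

For a single sample (or paired design) of n = 549: d_min = (z_{α/2} + z_β)/√n.
z-sum = 1.645 + 0.524 = 2.169.
d_min = 2.169 / √549 = 2.169 / 23.431 = 0.093.

d_min ≈ 0.09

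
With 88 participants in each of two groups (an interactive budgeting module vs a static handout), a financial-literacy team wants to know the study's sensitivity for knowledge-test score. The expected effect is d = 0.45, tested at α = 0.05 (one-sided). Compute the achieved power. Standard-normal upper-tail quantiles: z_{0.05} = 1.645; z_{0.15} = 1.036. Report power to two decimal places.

power ≈ 0.91

For two equal groups, power = Φ(d·√(n/2) − z_{α}).
d·√(n/2) = 0.45 × √(88/2) = 0.45 × 6.633 = 2.985.
z_β = 2.985 − 1.645 = 1.340.
Power = Φ(1.340) = 0.910.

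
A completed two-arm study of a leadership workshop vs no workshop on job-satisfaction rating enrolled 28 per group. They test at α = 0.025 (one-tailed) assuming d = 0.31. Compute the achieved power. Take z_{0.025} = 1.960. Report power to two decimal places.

For two equal groups, power = Φ(d·√(n/2) − z_{α}).
d·√(n/2) = 0.31 × √(28/2) = 0.31 × 3.742 = 1.160.
z_β = 1.160 − 1.960 = -0.800.
Power = Φ(-0.800) = 0.212.

power ≈ 0.21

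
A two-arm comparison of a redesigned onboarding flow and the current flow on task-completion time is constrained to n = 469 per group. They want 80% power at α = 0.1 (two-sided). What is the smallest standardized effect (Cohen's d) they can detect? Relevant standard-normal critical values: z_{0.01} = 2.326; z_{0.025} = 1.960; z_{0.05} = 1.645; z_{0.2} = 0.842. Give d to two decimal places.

For two independent groups of n = 469 each: d_min = (z_{α/2} + z_β)·√(2/n).
z-sum = 1.645 + 0.842 = 2.487.
d_min = 2.487 × √(2/469) = 2.487 × 0.0653 = 0.162.

d_min ≈ 0.16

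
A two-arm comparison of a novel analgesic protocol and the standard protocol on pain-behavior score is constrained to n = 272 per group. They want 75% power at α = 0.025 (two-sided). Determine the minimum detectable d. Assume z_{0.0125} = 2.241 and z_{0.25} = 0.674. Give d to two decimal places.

d_min ≈ 0.25

For two independent groups of n = 272 each: d_min = (z_{α/2} + z_β)·√(2/n).
z-sum = 2.241 + 0.674 = 2.915.
d_min = 2.915 × √(2/272) = 2.915 × 0.0857 = 0.250.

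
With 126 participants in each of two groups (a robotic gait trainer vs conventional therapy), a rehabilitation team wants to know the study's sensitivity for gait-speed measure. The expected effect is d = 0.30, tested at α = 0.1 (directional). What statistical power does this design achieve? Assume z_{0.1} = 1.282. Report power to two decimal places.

power ≈ 0.86

For two equal groups, power = Φ(d·√(n/2) − z_{α}).
d·√(n/2) = 0.30 × √(126/2) = 0.30 × 7.937 = 2.381.
z_β = 2.381 − 1.282 = 1.099.
Power = Φ(1.099) = 0.864.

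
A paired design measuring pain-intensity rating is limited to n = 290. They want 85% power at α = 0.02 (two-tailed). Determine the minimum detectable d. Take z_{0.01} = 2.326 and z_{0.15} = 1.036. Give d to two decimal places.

For a single sample (or paired design) of n = 290: d_min = (z_{α/2} + z_β)/√n.
z-sum = 2.326 + 1.036 = 3.362.
d_min = 3.362 / √290 = 3.362 / 17.029 = 0.197.

d_min ≈ 0.20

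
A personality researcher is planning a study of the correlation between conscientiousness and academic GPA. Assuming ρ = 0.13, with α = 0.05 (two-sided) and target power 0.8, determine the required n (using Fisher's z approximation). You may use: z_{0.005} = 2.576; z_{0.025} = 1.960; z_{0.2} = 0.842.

Fisher's z: C = ½·ln((1+r)/(1−r)) = ½·ln(1.2989) = 0.1307.
n = ((z_{α/2} + z_β)/C)² + 3.
(1.960 + 0.842) / 0.1307 = 2.802 / 0.1307 = 21.438.
n = 21.438² + 3 = 459.61 + 3 = 462.6.
Round up.

n = 463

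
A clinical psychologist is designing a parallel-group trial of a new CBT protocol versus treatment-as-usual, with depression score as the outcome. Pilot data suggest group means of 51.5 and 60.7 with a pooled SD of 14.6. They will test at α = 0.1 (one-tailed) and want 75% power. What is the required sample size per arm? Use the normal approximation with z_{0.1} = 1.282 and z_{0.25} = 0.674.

Cohen's d = |M₁ − M₂| / SD_pooled = |51.5 − 60.7| / 14.6 = 9.2 / 14.6 = 0.630.
For two independent groups with equal n: n = 2·((z_{α} + z_β) / d)².
z_{α} + z_β = 1.282 + 0.674 = 1.956.
n = 2 × (1.956 / 0.630)² = 2 × 3.105² = 2 × 9.64 = 19.3.
Round up to the next whole participant.

n = 20 per group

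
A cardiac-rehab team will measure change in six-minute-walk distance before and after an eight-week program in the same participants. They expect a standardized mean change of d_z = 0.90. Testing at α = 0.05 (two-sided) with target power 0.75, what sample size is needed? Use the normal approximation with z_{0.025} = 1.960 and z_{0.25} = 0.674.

For a paired (one-sample on differences) test: n = ((z_{α/2} + z_β) / d)².
z_{α/2} + z_β = 1.960 + 0.674 = 2.634.
n = (2.634 / 0.90)² = 2.927² = 8.57.
Round up.

n = 9 pairs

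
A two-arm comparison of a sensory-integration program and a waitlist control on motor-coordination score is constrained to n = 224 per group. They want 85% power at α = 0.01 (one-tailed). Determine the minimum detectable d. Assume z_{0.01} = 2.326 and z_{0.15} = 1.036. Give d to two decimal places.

For two independent groups of n = 224 each: d_min = (z_{α} + z_β)·√(2/n).
z-sum = 2.326 + 1.036 = 3.362.
d_min = 3.362 × √(2/224) = 3.362 × 0.0945 = 0.318.

d_min ≈ 0.32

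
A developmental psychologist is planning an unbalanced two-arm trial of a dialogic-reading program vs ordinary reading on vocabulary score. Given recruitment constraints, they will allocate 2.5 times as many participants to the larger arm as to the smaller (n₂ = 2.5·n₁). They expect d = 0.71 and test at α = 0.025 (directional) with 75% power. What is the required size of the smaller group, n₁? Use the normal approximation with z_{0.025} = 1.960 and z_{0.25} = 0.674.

With allocation ratio k = n₂/n₁ = 2.5, Var(x̄₁−x̄₂) = σ²(1/n₁ + 1/(k·n₁)) = σ²·(k+1)/(k·n₁).
So n₁ = (1 + 1/k)·((z_{α} + z_β)/d)² = 1.400 × (2.634/0.71)².
n₁ = 1.400 × 13.76 = 19.3.
Round up: n₁ = 20, giving n₂ = 2.5 × 20 = 50.

n₁ = 20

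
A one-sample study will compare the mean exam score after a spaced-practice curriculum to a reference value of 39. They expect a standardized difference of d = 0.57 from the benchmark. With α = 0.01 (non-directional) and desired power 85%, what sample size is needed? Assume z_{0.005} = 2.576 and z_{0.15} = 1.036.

For a one-sample test: n = ((z_{α/2} + z_β) / d)².
z_{α/2} + z_β = 2.576 + 1.036 = 3.612.
n = (3.612 / 0.57)² = 6.337² = 40.16.
Round up.

n = 41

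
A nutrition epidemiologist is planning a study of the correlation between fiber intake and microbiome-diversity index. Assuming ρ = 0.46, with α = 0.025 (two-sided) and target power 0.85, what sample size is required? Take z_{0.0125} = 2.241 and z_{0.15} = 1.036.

Fisher's z: C = ½·ln((1+r)/(1−r)) = ½·ln(2.7037) = 0.4973.
n = ((z_{α/2} + z_β)/C)² + 3.
(2.241 + 1.036) / 0.4973 = 3.277 / 0.4973 = 6.590.
n = 6.590² + 3 = 43.42 + 3 = 46.4.
Round up.

n = 47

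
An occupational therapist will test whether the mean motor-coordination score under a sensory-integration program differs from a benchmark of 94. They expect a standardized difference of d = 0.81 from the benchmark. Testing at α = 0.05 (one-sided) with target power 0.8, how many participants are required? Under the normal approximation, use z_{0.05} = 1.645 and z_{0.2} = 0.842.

For a one-sample test: n = ((z_{α} + z_β) / d)².
z_{α} + z_β = 1.645 + 0.842 = 2.487.
n = (2.487 / 0.81)² = 3.070² = 9.43.
Round up.

n = 10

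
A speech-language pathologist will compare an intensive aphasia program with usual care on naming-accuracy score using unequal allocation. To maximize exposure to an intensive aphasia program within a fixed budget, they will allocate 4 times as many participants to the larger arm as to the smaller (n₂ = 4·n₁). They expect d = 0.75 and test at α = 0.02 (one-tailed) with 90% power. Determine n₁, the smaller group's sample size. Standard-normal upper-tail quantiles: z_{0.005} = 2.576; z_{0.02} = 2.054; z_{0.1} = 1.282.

With allocation ratio k = n₂/n₁ = 4, Var(x̄₁−x̄₂) = σ²(1/n₁ + 1/(k·n₁)) = σ²·(k+1)/(k·n₁).
So n₁ = (1 + 1/k)·((z_{α} + z_β)/d)² = 1.250 × (3.336/0.75)².
n₁ = 1.250 × 19.78 = 24.7.
Round up: n₁ = 25, giving n₂ = 4 × 25 = 100.

n₁ = 25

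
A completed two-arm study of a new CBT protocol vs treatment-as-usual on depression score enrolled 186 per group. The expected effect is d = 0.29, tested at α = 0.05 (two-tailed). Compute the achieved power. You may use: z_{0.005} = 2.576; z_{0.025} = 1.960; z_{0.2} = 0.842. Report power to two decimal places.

power ≈ 0.80

For two equal groups, power = Φ(d·√(n/2) − z_{α/2}).
d·√(n/2) = 0.29 × √(186/2) = 0.29 × 9.644 = 2.797.
z_β = 2.797 − 1.960 = 0.837.
Power = Φ(0.837) = 0.799.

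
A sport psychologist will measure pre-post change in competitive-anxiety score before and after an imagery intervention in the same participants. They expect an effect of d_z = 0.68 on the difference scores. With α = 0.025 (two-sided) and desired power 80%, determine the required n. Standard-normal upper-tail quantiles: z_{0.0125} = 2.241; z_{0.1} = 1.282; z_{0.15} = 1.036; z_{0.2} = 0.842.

For a paired (one-sample on differences) test: n = ((z_{α/2} + z_β) / d)².
z_{α/2} + z_β = 2.241 + 0.842 = 3.083.
n = (3.083 / 0.68)² = 4.534² = 20.56.
Round up.

n = 21 pairs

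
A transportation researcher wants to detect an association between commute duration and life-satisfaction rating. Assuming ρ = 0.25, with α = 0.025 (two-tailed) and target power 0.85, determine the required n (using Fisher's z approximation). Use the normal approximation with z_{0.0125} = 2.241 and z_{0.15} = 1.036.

Fisher's z: C = ½·ln((1+r)/(1−r)) = ½·ln(1.6667) = 0.2554.
n = ((z_{α/2} + z_β)/C)² + 3.
(2.241 + 1.036) / 0.2554 = 3.277 / 0.2554 = 12.831.
n = 12.831² + 3 = 164.63 + 3 = 167.6.
Round up.

n = 168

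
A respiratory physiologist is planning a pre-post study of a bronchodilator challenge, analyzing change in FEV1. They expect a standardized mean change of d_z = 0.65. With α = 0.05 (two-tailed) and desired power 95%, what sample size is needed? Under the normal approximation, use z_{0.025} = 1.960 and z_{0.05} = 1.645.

n = 31 pairs

For a paired (one-sample on differences) test: n = ((z_{α/2} + z_β) / d)².
z_{α/2} + z_β = 1.960 + 1.645 = 3.605.
n = (3.605 / 0.65)² = 5.546² = 30.76.
Round up.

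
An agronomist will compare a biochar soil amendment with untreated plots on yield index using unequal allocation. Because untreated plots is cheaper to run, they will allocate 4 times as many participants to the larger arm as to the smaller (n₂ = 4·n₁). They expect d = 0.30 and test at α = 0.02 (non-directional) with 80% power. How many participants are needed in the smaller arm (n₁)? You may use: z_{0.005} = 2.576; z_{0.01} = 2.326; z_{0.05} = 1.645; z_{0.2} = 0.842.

n₁ = 140

With allocation ratio k = n₂/n₁ = 4, Var(x̄₁−x̄₂) = σ²(1/n₁ + 1/(k·n₁)) = σ²·(k+1)/(k·n₁).
So n₁ = (1 + 1/k)·((z_{α/2} + z_β)/d)² = 1.250 × (3.168/0.30)².
n₁ = 1.250 × 111.51 = 139.4.
Round up: n₁ = 140, giving n₂ = 4 × 140 = 560.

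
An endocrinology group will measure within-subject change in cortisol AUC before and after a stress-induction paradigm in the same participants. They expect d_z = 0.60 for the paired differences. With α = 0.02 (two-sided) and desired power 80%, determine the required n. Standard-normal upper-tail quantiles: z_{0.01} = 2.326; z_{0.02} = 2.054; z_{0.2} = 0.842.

For a paired (one-sample on differences) test: n = ((z_{α/2} + z_β) / d)².
z_{α/2} + z_β = 2.326 + 0.842 = 3.168.
n = (3.168 / 0.60)² = 5.280² = 27.88.
Round up.

n = 28 pairs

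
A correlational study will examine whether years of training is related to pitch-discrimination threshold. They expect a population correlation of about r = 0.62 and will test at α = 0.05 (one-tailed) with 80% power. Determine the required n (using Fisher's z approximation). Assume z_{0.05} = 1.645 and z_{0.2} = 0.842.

n = 15

Fisher's z: C = ½·ln((1+r)/(1−r)) = ½·ln(4.2632) = 0.7250.
n = ((z_{α} + z_β)/C)² + 3.
(1.645 + 0.842) / 0.7250 = 2.487 / 0.7250 = 3.430.
n = 3.430² + 3 = 11.77 + 3 = 14.8.
Round up.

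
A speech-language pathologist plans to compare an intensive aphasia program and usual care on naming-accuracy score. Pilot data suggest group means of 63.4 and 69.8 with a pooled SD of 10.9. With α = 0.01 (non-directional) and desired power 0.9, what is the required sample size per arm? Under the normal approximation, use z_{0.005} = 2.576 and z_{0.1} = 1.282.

n = 87 per group

Cohen's d = |M₁ − M₂| / SD_pooled = |63.4 − 69.8| / 10.9 = 6.4 / 10.9 = 0.587.
For two independent groups with equal n: n = 2·((z_{α/2} + z_β) / d)².
z_{α/2} + z_β = 2.576 + 1.282 = 3.858.
n = 2 × (3.858 / 0.587)² = 2 × 6.572² = 2 × 43.20 = 86.4.
Round up to the next whole participant.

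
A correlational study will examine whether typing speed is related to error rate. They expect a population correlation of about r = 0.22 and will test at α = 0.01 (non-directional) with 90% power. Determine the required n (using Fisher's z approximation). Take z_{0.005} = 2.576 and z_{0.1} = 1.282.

Fisher's z: C = ½·ln((1+r)/(1−r)) = ½·ln(1.5641) = 0.2237.
n = ((z_{α/2} + z_β)/C)² + 3.
(2.576 + 1.282) / 0.2237 = 3.858 / 0.2237 = 17.246.
n = 17.246² + 3 = 297.44 + 3 = 300.4.
Round up.

n = 301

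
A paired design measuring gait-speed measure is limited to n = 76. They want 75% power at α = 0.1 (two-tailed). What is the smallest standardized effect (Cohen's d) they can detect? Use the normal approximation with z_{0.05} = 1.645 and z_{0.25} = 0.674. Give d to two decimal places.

d_min ≈ 0.27

For a single sample (or paired design) of n = 76: d_min = (z_{α/2} + z_β)/√n.
z-sum = 1.645 + 0.674 = 2.319.
d_min = 2.319 / √76 = 2.319 / 8.718 = 0.266.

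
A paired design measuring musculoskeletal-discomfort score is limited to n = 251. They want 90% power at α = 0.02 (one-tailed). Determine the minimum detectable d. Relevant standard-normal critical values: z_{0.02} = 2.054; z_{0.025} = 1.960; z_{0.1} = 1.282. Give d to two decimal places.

d_min ≈ 0.21

For a single sample (or paired design) of n = 251: d_min = (z_{α} + z_β)/√n.
z-sum = 2.054 + 1.282 = 3.336.
d_min = 3.336 / √251 = 3.336 / 15.843 = 0.211.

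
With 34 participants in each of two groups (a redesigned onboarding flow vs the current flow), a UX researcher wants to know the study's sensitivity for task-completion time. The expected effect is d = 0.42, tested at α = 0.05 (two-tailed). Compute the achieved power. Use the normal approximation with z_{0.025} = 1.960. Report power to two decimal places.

power ≈ 0.41

For two equal groups, power = Φ(d·√(n/2) − z_{α/2}).
d·√(n/2) = 0.42 × √(34/2) = 0.42 × 4.123 = 1.732.
z_β = 1.732 − 1.960 = -0.228.
Power = Φ(-0.228) = 0.410.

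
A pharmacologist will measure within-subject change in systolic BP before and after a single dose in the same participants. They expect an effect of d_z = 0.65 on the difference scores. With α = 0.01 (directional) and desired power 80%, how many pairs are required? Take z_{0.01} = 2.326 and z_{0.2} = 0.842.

n = 24 pairs

For a paired (one-sample on differences) test: n = ((z_{α} + z_β) / d)².
z_{α} + z_β = 2.326 + 0.842 = 3.168.
n = (3.168 / 0.65)² = 4.874² = 23.75.
Round up.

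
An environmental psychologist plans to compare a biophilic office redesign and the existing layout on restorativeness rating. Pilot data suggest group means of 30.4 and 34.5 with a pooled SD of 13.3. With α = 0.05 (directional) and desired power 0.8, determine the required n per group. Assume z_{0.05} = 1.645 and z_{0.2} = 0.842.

n = 131 per group

Cohen's d = |M₁ − M₂| / SD_pooled = |30.4 − 34.5| / 13.3 = 4.1 / 13.3 = 0.308.
For two independent groups with equal n: n = 2·((z_{α} + z_β) / d)².
z_{α} + z_β = 1.645 + 0.842 = 2.487.
n = 2 × (2.487 / 0.308)² = 2 × 8.075² = 2 × 65.20 = 130.4.
Round up to the next whole participant.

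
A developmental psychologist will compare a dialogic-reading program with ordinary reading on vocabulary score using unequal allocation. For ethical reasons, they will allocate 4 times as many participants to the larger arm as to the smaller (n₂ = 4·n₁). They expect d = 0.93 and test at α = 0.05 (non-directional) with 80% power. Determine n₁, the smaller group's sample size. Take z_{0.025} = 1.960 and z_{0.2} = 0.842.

With allocation ratio k = n₂/n₁ = 4, Var(x̄₁−x̄₂) = σ²(1/n₁ + 1/(k·n₁)) = σ²·(k+1)/(k·n₁).
So n₁ = (1 + 1/k)·((z_{α/2} + z_β)/d)² = 1.250 × (2.802/0.93)².
n₁ = 1.250 × 9.08 = 11.3.
Round up: n₁ = 12, giving n₂ = 4 × 12 = 48.

n₁ = 12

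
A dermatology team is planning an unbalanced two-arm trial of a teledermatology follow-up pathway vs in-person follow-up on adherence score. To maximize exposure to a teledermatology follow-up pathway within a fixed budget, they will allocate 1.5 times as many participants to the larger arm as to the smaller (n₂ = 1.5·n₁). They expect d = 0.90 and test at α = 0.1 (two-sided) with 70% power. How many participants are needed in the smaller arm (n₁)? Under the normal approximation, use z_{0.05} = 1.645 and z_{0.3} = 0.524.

n₁ = 10

With allocation ratio k = n₂/n₁ = 1.5, Var(x̄₁−x̄₂) = σ²(1/n₁ + 1/(k·n₁)) = σ²·(k+1)/(k·n₁).
So n₁ = (1 + 1/k)·((z_{α/2} + z_β)/d)² = 1.667 × (2.169/0.90)².
n₁ = 1.667 × 5.81 = 9.7.
Round up: n₁ = 10, giving n₂ = 1.5 × 10 = 15.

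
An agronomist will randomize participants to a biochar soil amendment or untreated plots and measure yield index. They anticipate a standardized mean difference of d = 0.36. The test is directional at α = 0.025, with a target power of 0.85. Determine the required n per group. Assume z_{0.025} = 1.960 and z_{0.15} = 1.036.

For two independent groups with equal n: n = 2·((z_{α} + z_β) / d)².
z_{α} + z_β = 1.960 + 1.036 = 2.996.
n = 2 × (2.996 / 0.36)² = 2 × 8.322² = 2 × 69.26 = 138.5.
Round up to the next whole participant.

n = 139 per group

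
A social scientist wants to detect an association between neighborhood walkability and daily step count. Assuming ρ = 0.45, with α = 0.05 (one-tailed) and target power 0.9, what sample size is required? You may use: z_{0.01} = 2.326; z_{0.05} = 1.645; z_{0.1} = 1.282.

Fisher's z: C = ½·ln((1+r)/(1−r)) = ½·ln(2.6364) = 0.4847.
n = ((z_{α} + z_β)/C)² + 3.
(1.645 + 1.282) / 0.4847 = 2.927 / 0.4847 = 6.039.
n = 6.039² + 3 = 36.47 + 3 = 39.5.
Round up.

n = 40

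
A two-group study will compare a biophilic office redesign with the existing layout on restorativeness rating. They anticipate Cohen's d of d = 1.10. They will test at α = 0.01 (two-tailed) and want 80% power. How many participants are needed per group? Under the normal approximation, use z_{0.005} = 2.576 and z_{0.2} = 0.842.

For two independent groups with equal n: n = 2·((z_{α/2} + z_β) / d)².
z_{α/2} + z_β = 2.576 + 0.842 = 3.418.
n = 2 × (3.418 / 1.10)² = 2 × 3.107² = 2 × 9.66 = 19.3.
Round up to the next whole participant.

n = 20 per group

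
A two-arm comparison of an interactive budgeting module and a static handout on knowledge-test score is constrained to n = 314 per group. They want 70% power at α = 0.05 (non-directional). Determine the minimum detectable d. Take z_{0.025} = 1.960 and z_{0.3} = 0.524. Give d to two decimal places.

d_min ≈ 0.20

For two independent groups of n = 314 each: d_min = (z_{α/2} + z_β)·√(2/n).
z-sum = 1.960 + 0.524 = 2.484.
d_min = 2.484 × √(2/314) = 2.484 × 0.0798 = 0.198.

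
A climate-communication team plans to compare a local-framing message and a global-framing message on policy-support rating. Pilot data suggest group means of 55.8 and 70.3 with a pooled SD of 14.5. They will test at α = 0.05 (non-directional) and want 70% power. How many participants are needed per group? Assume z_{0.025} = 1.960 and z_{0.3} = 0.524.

n = 13 per group

Cohen's d = |M₁ − M₂| / SD_pooled = |55.8 − 70.3| / 14.5 = 14.5 / 14.5 = 1.000.
For two independent groups with equal n: n = 2·((z_{α/2} + z_β) / d)².
z_{α/2} + z_β = 1.960 + 0.524 = 2.484.
n = 2 × (2.484 / 1.000)² = 2 × 2.484² = 2 × 6.17 = 12.3.
Round up to the next whole participant.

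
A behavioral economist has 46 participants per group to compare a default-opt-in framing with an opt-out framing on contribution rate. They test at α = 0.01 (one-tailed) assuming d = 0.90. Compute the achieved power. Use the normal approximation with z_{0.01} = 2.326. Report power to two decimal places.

power ≈ 0.98

For two equal groups, power = Φ(d·√(n/2) − z_{α}).
d·√(n/2) = 0.90 × √(46/2) = 0.90 × 4.796 = 4.316.
z_β = 4.316 − 2.326 = 1.990.
Power = Φ(1.990) = 0.977.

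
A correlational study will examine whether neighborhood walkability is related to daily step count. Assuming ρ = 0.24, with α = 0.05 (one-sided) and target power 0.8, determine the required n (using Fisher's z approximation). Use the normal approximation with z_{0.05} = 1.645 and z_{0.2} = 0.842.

Fisher's z: C = ½·ln((1+r)/(1−r)) = ½·ln(1.6316) = 0.2448.
n = ((z_{α} + z_β)/C)² + 3.
(1.645 + 0.842) / 0.2448 = 2.487 / 0.2448 = 10.159.
n = 10.159² + 3 = 103.21 + 3 = 106.2.
Round up.

n = 107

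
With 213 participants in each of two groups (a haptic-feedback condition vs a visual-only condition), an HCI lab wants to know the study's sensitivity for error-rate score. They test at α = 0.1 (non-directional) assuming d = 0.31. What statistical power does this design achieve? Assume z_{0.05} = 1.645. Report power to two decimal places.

For two equal groups, power = Φ(d·√(n/2) − z_{α/2}).
d·√(n/2) = 0.31 × √(213/2) = 0.31 × 10.320 = 3.199.
z_β = 3.199 − 1.645 = 1.554.
Power = Φ(1.554) = 0.940.

power ≈ 0.94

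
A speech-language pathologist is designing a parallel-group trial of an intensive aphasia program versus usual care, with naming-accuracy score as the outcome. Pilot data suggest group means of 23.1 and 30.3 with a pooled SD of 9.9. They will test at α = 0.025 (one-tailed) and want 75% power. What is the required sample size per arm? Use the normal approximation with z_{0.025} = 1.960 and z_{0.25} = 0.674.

Cohen's d = |M₁ − M₂| / SD_pooled = |23.1 − 30.3| / 9.9 = 7.2 / 9.9 = 0.727.
For two independent groups with equal n: n = 2·((z_{α} + z_β) / d)².
z_{α} + z_β = 1.960 + 0.674 = 2.634.
n = 2 × (2.634 / 0.727)² = 2 × 3.623² = 2 × 13.13 = 26.3.
Round up to the next whole participant.

n = 27 per group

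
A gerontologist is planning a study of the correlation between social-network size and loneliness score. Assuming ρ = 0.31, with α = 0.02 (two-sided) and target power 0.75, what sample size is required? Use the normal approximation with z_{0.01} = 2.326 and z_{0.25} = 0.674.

Fisher's z: C = ½·ln((1+r)/(1−r)) = ½·ln(1.8986) = 0.3205.
n = ((z_{α/2} + z_β)/C)² + 3.
(2.326 + 0.674) / 0.3205 = 3.000 / 0.3205 = 9.360.
n = 9.360² + 3 = 87.62 + 3 = 90.6.
Round up.

n = 91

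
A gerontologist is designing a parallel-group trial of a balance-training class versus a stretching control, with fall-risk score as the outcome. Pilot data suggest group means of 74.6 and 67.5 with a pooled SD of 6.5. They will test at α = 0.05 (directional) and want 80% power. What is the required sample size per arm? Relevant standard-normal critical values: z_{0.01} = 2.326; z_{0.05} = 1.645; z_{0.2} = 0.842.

n = 11 per group

Cohen's d = |M₁ − M₂| / SD_pooled = |74.6 − 67.5| / 6.5 = 7.1 / 6.5 = 1.092.
For two independent groups with equal n: n = 2·((z_{α} + z_β) / d)².
z_{α} + z_β = 1.645 + 0.842 = 2.487.
n = 2 × (2.487 / 1.092)² = 2 × 2.277² = 2 × 5.19 = 10.4.
Round up to the next whole participant.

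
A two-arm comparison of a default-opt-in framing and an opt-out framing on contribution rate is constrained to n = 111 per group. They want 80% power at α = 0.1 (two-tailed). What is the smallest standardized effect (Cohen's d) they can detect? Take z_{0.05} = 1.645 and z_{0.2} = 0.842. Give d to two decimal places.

d_min ≈ 0.33

For two independent groups of n = 111 each: d_min = (z_{α/2} + z_β)·√(2/n).
z-sum = 1.645 + 0.842 = 2.487.
d_min = 2.487 × √(2/111) = 2.487 × 0.1342 = 0.334.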